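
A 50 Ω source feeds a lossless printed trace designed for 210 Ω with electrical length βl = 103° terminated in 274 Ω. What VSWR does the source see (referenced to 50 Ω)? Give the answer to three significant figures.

tan(βl) = -4.33
Z_in = Z_0·(Z_L + jZ_0·tanβl)/(Z_0 + jZ_L·tanβl) = 164 + j19.4 Ω
Γ_s = (Z_in − Z_s)/(Z_in + Z_s) = (114 + j19.4)/(214 + j19.4), |Γ_s| = 0.539
VSWR = (1 + |Γ_s|)/(1 − |Γ_s|)

VSWR ≈ 3.34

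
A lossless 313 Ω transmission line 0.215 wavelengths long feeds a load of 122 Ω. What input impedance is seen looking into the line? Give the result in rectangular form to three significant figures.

βl = 2π × 0.215 = 77.4°
tan(βl) = tan(77.4°) = 4.47
Z_in = Z_0·(Z_L + jZ_0·tanβl)/(Z_0 + jZ_L·tanβl)
     = 313·(122 + j1400)/(313 + j546)

Z_in ≈ 634 + j294 Ω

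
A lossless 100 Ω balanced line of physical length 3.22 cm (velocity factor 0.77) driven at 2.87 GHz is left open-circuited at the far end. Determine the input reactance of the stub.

X_in ≈ 138 Ω (inductive)

λ = v/f = 0.77·c / 2.87 GHz = 0.0805 m
βl = 2π·l/λ = 2π × 0.4 = 144°
tan(βl) = -0.726
For an open-circuited stub, Z_in = −jZ_0·cot(βl) = −jZ_0/tan(βl)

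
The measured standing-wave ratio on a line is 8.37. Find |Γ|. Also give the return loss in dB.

|Γ| ≈ 0.787; return loss ≈ 2.09 dB

|Γ| = (S − 1)/(S + 1) = (8.37 − 1)/(8.37 + 1) = 7.37/9.37
RL = −20·log₁₀|Γ| = −20·log₁₀(0.787)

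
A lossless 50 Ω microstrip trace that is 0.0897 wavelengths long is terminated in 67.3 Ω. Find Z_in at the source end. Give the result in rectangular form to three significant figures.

βl = 2π × 0.0897 = 32.3°
tan(βl) = tan(32.3°) = 0.632
Z_in = Z_0·(Z_L + jZ_0·tanβl)/(Z_0 + jZ_L·tanβl)
     = 50·(67.3 + j31.6)/(50 + j42.5)

Z_in ≈ 54.6 − j14.9 Ω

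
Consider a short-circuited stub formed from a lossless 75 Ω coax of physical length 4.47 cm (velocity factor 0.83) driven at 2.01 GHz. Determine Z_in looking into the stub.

Z_in ≈ −j89.7 Ω

λ = v/f = 0.83·c / 2.01 GHz = 0.124 m
βl = 2π·l/λ = 2π × 0.361 = 130°
tan(βl) = -1.2
For a short-circuited stub, Z_in = jZ_0·tan(βl)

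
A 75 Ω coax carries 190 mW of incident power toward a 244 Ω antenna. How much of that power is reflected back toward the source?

Γ = (244 − 75)/(244 + 75) = 0.53
|Γ|² = 0.281
P_refl = |Γ|²·P_inc = 53.3 mW, P_del = (1 − |Γ|²)·P_inc = 137 mW

P_reflected ≈ 53.3 mW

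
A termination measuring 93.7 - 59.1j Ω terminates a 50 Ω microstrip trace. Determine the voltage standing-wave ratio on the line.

VSWR ≈ 2.8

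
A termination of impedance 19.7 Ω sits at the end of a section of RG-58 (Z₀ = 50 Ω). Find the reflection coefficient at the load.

Γ = (Z_L − Z_0)/(Z_L + Z_0) = (19.7 − 50)/(19.7 + 50) = -30.3/69.7

Γ = -0.435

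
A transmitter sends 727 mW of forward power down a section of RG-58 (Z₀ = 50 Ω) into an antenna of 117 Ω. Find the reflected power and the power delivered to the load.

Γ = (117 − 50)/(117 + 50) = 0.401
|Γ|² = 0.161
P_refl = |Γ|²·P_inc = 117 mW, P_del = (1 − |Γ|²)·P_inc = 610 mW

P_reflected ≈ 117 mW; P_delivered ≈ 610 mW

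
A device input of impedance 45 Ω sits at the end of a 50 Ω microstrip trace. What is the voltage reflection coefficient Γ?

Γ = (Z_L − Z_0)/(Z_L + Z_0) = (45 − 50)/(45 + 50) = -5/95

Γ = -0.0526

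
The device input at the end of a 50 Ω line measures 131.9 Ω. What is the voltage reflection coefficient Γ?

Γ = 0.45

Γ = (Z_L − Z_0)/(Z_L + Z_0) = (131.9 − 50)/(131.9 + 50) = 81.9/181.9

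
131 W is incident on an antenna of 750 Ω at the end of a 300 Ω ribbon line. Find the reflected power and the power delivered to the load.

Γ = (750 − 300)/(750 + 300) = 0.429
|Γ|² = 0.184
P_refl = |Γ|²·P_inc = 24.1 W, P_del = (1 − |Γ|²)·P_inc = 107 W

P_reflected ≈ 24.1 W; P_delivered ≈ 107 W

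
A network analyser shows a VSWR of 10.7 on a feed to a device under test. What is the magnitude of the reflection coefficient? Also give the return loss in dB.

|Γ| ≈ 0.829; return loss ≈ 1.63 dB

|Γ| = (S − 1)/(S + 1) = (10.7 − 1)/(10.7 + 1) = 9.7/11.7
RL = −20·log₁₀|Γ| = −20·log₁₀(0.829)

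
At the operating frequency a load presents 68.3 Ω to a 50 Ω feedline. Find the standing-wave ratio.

For a purely resistive load, VSWR = R_L/Z_0 or Z_0/R_L (whichever > 1) = 68.3/50

VSWR ≈ 1.37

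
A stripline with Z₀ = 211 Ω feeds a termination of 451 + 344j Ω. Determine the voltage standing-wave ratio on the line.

Γ = (Z_L − Z_0)/(Z_L + Z_0) = (240 + j344)/(662 + j344)
|Γ| = 419/746 = 0.562
VSWR = (1 + |Γ|)/(1 − |Γ|) = 1.56/0.438

VSWR ≈ 3.57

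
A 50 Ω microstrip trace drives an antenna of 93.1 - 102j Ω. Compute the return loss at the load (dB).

Γ = (43.1 − j102)/(143.1 − j102), |Γ| = 0.63
RL = −20·log₁₀|Γ| = −20·log₁₀(0.63)

RL ≈ 4.01 dB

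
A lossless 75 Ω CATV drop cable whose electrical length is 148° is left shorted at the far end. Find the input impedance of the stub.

Z_in ≈ −j46.9 Ω

tan(βl) = -0.625
For a shorted stub, Z_in = jZ_0·tan(βl)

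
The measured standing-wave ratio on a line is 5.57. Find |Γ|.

|Γ| = (S − 1)/(S + 1) = (5.57 − 1)/(5.57 + 1) = 4.57/6.57

|Γ| ≈ 0.696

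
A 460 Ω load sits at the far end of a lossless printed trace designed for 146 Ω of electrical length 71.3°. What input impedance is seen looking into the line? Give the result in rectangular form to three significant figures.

Z_in ≈ 51.1 − j43.9 Ω

tan(βl) = tan(71.3°) = 2.95
Z_in = Z_0·(Z_L + jZ_0·tanβl)/(Z_0 + jZ_L·tanβl)
     = 146·(460 + j431)/(146 + j1360)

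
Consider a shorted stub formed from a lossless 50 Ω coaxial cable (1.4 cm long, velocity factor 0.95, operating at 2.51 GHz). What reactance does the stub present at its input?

X_in ≈ 48.9 Ω (inductive)

λ = v/f = 0.95·c / 2.51 GHz = 0.114 m
βl = 2π·l/λ = 2π × 0.123 = 44.4°
tan(βl) = 0.979
For a shorted stub, Z_in = jZ_0·tan(βl)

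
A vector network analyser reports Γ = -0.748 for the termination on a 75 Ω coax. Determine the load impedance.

Z_L = Z_0·(1 + Γ)/(1 − Γ) = 75·(0.252)/(1.75)

Z_L ≈ 10.8 Ω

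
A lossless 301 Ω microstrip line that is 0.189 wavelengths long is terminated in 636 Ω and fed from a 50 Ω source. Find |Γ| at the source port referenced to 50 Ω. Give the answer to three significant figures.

βl = 2π × 0.189 = 68°
tan(βl) = 2.48
Z_in = Z_0·(Z_L + jZ_0·tanβl)/(Z_0 + jZ_L·tanβl) = 160 − j90.9 Ω
Γ_s = (Z_in − Z_s)/(Z_in + Z_s) = (110 − j90.9)/(210 − j90.9), |Γ_s| = 0.623

|Γ| ≈ 0.623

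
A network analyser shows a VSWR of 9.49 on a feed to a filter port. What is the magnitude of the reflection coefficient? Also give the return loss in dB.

|Γ| ≈ 0.809; return loss ≈ 1.84 dB

|Γ| = (S − 1)/(S + 1) = (9.49 − 1)/(9.49 + 1) = 8.49/10.5
RL = −20·log₁₀|Γ| = −20·log₁₀(0.809)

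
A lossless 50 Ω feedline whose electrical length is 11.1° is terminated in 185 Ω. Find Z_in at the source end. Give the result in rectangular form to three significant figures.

tan(βl) = tan(11.1°) = 0.196
Z_in = Z_0·(Z_L + jZ_0·tanβl)/(Z_0 + jZ_L·tanβl)
     = 50·(185 + j9.81)/(50 + j36.3)

Z_in ≈ 126 − j81.5 Ω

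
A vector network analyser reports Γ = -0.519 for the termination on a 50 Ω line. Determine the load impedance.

Z_L = Z_0·(1 + Γ)/(1 − Γ) = 50·(0.481)/(1.52)

Z_L ≈ 15.8 Ω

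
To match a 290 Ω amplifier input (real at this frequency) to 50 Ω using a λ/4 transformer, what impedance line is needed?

Z_qwt = √(Z_0·R_L) = √(50 × 290) = √14500

Z_qwt ≈ 120 Ω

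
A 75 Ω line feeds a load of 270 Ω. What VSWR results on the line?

Γ = (270 − 75)/(270 + 75) = 0.565
VSWR = (1 + 0.565)/(1 − 0.565)

VSWR ≈ 3.6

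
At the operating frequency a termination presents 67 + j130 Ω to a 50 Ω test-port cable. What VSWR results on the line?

Γ = (Z_L − Z_0)/(Z_L + Z_0) = (17 + j130)/(117 + j130)
|Γ| = 131/175 = 0.75
VSWR = (1 + |Γ|)/(1 − |Γ|) = 1.75/0.25

VSWR ≈ 6.99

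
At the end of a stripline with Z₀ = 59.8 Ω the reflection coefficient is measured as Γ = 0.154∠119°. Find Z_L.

Z_L = Z_0·(1 + Γ)/(1 − Γ) = 59.8·(0.925 + j0.135)/(1.07 − j0.135)

Z_L ≈ 49.8 + j13.7 Ω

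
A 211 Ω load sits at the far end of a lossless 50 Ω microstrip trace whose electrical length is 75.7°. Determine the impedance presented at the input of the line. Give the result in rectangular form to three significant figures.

tan(βl) = tan(75.7°) = 3.92
Z_in = Z_0·(Z_L + jZ_0·tanβl)/(Z_0 + jZ_L·tanβl)
     = 50·(211 + j196)/(50 + j828)

Z_in ≈ 12.6 − j12 Ω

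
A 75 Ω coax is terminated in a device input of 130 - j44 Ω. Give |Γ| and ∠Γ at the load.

Γ ≈ 0.336 ∠ -26.5°

Γ = (Z_L − Z_0)/(Z_L + Z_0) = (55 − j44)/(205 − j44)
|Γ| = 70.4/210 = 0.336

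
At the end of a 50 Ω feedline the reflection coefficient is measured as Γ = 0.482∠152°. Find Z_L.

Z_L ≈ 18.4 + j10.9 Ω

Z_L = Z_0·(1 + Γ)/(1 − Γ) = 50·(0.574 + j0.226)/(1.43 − j0.226)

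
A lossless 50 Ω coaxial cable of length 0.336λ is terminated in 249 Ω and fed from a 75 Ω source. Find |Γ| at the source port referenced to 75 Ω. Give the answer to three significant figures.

|Γ| ≈ 0.729

βl = 2π × 0.336 = 121°
tan(βl) = -1.67
Z_in = Z_0·(Z_L + jZ_0·tanβl)/(Z_0 + jZ_L·tanβl) = 13.5 + j28.4 Ω
Γ_s = (Z_in − Z_s)/(Z_in + Z_s) = (-61.5 + j28.4)/(88.5 + j28.4), |Γ_s| = 0.729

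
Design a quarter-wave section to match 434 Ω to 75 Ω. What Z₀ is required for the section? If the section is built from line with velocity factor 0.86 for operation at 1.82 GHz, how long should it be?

Z_qwt = √(Z_0·R_L) = √(75 × 434) = √32550
λ = 0.86·c/f = 0.142 m, so l = λ/4 = 0.0354 m

Z_qwt ≈ 180 Ω; length ≈ 3.54 cm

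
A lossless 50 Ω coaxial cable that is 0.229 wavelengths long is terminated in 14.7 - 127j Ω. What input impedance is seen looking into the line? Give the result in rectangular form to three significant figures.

Z_in ≈ 2.07 + j12.2 Ω

βl = 2π × 0.229 = 82.4°
tan(βl) = tan(82.4°) = 7.53
Z_in = Z_0·(Z_L + jZ_0·tanβl)/(Z_0 + jZ_L·tanβl)
     = 50·(14.7 + j250)/(1010 + j111)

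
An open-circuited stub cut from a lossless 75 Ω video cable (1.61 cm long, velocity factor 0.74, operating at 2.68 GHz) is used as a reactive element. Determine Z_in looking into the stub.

λ = v/f = 0.74·c / 2.68 GHz = 0.0828 m
βl = 2π·l/λ = 2π × 0.194 = 70°
tan(βl) = 2.74
For an open-circuited stub, Z_in = −jZ_0·cot(βl) = −jZ_0/tan(βl)

Z_in ≈ −j27.3 Ω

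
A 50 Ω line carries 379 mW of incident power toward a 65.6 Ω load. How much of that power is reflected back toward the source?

Γ = (65.6 − 50)/(65.6 + 50) = 0.135
|Γ|² = 0.0182
P_refl = |Γ|²·P_inc = 6.9 mW, P_del = (1 − |Γ|²)·P_inc = 372 mW

P_reflected ≈ 6.9 mW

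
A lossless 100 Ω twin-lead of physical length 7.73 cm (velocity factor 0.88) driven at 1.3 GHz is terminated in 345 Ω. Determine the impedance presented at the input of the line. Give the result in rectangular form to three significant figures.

Z_in ≈ 56.9 + j89.7 Ω

λ = v/f = 0.88·c / 1.3 GHz = 0.203 m
βl = 2π·l/λ = 2π × 0.381 = 137°
tan(βl) = tan(137°) = -0.931
Z_in = Z_0·(Z_L + jZ_0·tanβl)/(Z_0 + jZ_L·tanβl)
     = 100·(345 − j93.1)/(100 − j321)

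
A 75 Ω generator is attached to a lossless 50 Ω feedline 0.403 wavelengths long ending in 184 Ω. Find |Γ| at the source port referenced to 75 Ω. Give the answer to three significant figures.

|Γ| ≈ 0.556

βl = 2π × 0.403 = 145°
tan(βl) = -0.698
Z_in = Z_0·(Z_L + jZ_0·tanβl)/(Z_0 + jZ_L·tanβl) = 36 + j57.6 Ω
Γ_s = (Z_in − Z_s)/(Z_in + Z_s) = (-39 + j57.6)/(111 + j57.6), |Γ_s| = 0.556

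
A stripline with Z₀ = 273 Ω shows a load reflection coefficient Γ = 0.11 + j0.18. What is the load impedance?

Z_L ≈ 316 + j119 Ω

Z_L = Z_0·(1 + Γ)/(1 − Γ) = 273·(1.11 + j0.18)/(0.89 − j0.18)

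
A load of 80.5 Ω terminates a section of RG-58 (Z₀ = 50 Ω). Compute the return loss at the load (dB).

Γ = (80.5 − 50)/(80.5 + 50) = 0.234
RL = −20·log₁₀|Γ| = −20·log₁₀(0.234)

RL ≈ 12.6 dB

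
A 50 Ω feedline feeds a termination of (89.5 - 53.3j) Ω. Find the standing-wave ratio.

Γ = (Z_L − Z_0)/(Z_L + Z_0) = (39.5 − j53.3)/(139.5 − j53.3)
|Γ| = 66.3/149 = 0.444
VSWR = (1 + |Γ|)/(1 − |Γ|) = 1.44/0.556

VSWR ≈ 2.6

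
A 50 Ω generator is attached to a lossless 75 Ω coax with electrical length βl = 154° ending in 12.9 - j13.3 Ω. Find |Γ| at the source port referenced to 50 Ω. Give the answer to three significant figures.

tan(βl) = -0.488
Z_in = Z_0·(Z_L + jZ_0·tanβl)/(Z_0 + jZ_L·tanβl) = 19 − j52.9 Ω
Γ_s = (Z_in − Z_s)/(Z_in + Z_s) = (-31 − j52.9)/(69 − j52.9), |Γ_s| = 0.705

|Γ| ≈ 0.705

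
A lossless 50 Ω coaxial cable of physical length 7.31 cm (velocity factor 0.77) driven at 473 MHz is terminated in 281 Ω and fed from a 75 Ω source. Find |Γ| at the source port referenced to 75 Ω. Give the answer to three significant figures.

|Γ| ≈ 0.744

λ = v/f = 0.77·c / 473 MHz = 0.488 m
βl = 2π·l/λ = 2π × 0.15 = 53.9°
tan(βl) = 1.37
Z_in = Z_0·(Z_L + jZ_0·tanβl)/(Z_0 + jZ_L·tanβl) = 13.4 − j34.7 Ω
Γ_s = (Z_in − Z_s)/(Z_in + Z_s) = (-61.6 − j34.7)/(88.4 − j34.7), |Γ_s| = 0.744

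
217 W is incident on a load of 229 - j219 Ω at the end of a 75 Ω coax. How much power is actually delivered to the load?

P_delivered ≈ 106 W

|Γ| = |(154 − j219)/(304 − j219)| = 0.715
|Γ|² = 0.511
P_refl = |Γ|²·P_inc = 111 W, P_del = (1 − |Γ|²)·P_inc = 106 W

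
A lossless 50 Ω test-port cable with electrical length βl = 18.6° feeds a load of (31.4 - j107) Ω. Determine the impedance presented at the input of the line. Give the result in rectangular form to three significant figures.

Z_in ≈ 11.6 − j53.9 Ω

tan(βl) = tan(18.6°) = 0.337
Z_in = Z_0·(Z_L + jZ_0·tanβl)/(Z_0 + jZ_L·tanβl)
     = 50·(31.4 − j90.2)/(86 + j10.6)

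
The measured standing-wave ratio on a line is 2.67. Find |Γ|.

|Γ| ≈ 0.455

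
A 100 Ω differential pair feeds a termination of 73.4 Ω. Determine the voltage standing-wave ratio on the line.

VSWR ≈ 1.36

Γ = (73.4 − 100)/(73.4 + 100) = -0.153
VSWR = (1 + 0.153)/(1 − 0.153)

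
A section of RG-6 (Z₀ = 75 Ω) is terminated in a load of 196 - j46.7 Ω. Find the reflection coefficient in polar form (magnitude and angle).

Γ = (Z_L − Z_0)/(Z_L + Z_0) = (121 − j46.7)/(271 − j46.7)
|Γ| = 130/275 = 0.472

Γ ≈ 0.472 ∠ -11.3°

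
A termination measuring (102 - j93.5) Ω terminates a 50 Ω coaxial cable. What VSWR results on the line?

Γ = (Z_L − Z_0)/(Z_L + Z_0) = (52 − j93.5)/(152 − j93.5)
|Γ| = 107/178 = 0.6
VSWR = (1 + |Γ|)/(1 − |Γ|) = 1.6/0.4

VSWR ≈ 3.99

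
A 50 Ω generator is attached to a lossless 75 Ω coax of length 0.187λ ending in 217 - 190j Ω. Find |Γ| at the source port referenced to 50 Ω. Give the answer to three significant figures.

|Γ| ≈ 0.577

βl = 2π × 0.187 = 67.3°
tan(βl) = 2.39
Z_in = Z_0·(Z_L + jZ_0·tanβl)/(Z_0 + jZ_L·tanβl) = 14.9 − j16.1 Ω
Γ_s = (Z_in − Z_s)/(Z_in + Z_s) = (-35.1 − j16.1)/(64.9 − j16.1), |Γ_s| = 0.577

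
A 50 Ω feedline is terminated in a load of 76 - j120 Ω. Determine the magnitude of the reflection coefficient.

Γ = (Z_L − Z_0)/(Z_L + Z_0) = (26 − j120)/(126 − j120)
|Γ| = 123/174

|Γ| ≈ 0.706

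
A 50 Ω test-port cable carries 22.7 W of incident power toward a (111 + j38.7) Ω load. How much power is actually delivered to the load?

|Γ| = |(61 + j38.7)/(161 + j38.7)| = 0.436
|Γ|² = 0.19
P_refl = |Γ|²·P_inc = 4.32 W, P_del = (1 − |Γ|²)·P_inc = 18.4 W

P_delivered ≈ 18.4 W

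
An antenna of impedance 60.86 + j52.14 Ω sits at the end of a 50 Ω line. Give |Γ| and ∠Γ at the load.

Γ ≈ 0.435 ∠ 53°

Γ = (Z_L − Z_0)/(Z_L + Z_0) = (10.86 + j52.14)/(110.9 + j52.14)
|Γ| = 53.3/123 = 0.435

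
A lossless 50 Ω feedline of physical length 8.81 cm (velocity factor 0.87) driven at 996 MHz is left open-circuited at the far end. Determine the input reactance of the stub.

X_in ≈ 30.1 Ω (inductive)

λ = v/f = 0.87·c / 996 MHz = 0.262 m
βl = 2π·l/λ = 2π × 0.336 = 121°
tan(βl) = -1.66
For an open-circuited stub, Z_in = −jZ_0·cot(βl) = −jZ_0/tan(βl)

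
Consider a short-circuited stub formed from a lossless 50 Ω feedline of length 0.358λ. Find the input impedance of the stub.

βl = 2π × 0.358 = 129°
tan(βl) = -1.24
For a short-circuited stub, Z_in = jZ_0·tan(βl)

Z_in ≈ −j62 Ω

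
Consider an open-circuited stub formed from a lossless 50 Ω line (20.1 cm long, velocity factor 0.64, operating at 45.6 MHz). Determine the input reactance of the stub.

λ = v/f = 0.64·c / 45.6 MHz = 4.21 m
βl = 2π·l/λ = 2π × 0.0477 = 17.2°
tan(βl) = 0.309
For an open-circuited stub, Z_in = −jZ_0·cot(βl) = −jZ_0/tan(βl)

X_in ≈ -162 Ω (capacitive)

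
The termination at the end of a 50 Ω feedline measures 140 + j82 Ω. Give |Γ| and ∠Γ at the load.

Γ ≈ 0.588 ∠ 19°

Γ = (Z_L − Z_0)/(Z_L + Z_0) = (90 + j82)/(190 + j82)
|Γ| = 122/207 = 0.588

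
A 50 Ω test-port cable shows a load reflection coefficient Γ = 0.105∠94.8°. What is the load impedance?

Z_L ≈ 48.1 + j10.2 Ω

Z_L = Z_0·(1 + Γ)/(1 − Γ) = 50·(0.991 + j0.105)/(1.01 − j0.105)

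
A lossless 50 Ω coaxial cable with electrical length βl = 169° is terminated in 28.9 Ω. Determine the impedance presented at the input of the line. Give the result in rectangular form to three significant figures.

tan(βl) = tan(169°) = -0.194
Z_in = Z_0·(Z_L + jZ_0·tanβl)/(Z_0 + jZ_L·tanβl)
     = 50·(28.9 − j9.72)/(50 − j5.62)

Z_in ≈ 29.6 − j6.39 Ω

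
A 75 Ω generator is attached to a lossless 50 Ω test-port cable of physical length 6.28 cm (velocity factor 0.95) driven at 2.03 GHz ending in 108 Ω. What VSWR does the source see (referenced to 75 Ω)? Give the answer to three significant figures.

VSWR ≈ 1.69

λ = v/f = 0.95·c / 2.03 GHz = 0.14 m
βl = 2π·l/λ = 2π × 0.447 = 161°
tan(βl) = -0.344
Z_in = Z_0·(Z_L + jZ_0·tanβl)/(Z_0 + jZ_L·tanβl) = 77.9 + j40.6 Ω
Γ_s = (Z_in − Z_s)/(Z_in + Z_s) = (2.85 + j40.6)/(153 + j40.6), |Γ_s| = 0.257
VSWR = (1 + |Γ_s|)/(1 − |Γ_s|)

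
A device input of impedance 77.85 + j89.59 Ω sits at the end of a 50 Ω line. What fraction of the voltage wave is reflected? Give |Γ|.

|Γ| ≈ 0.601

Γ = (Z_L − Z_0)/(Z_L + Z_0) = (27.85 + j89.59)/(127.8 + j89.59)
|Γ| = 93.8/156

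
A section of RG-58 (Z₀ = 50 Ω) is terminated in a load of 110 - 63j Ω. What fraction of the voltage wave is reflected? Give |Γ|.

|Γ| ≈ 0.506

Γ = (Z_L − Z_0)/(Z_L + Z_0) = (60 − j63)/(160 − j63)
|Γ| = 87/172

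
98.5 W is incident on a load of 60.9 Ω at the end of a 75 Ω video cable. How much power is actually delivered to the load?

P_delivered ≈ 97.4 W

Γ = (60.9 − 75)/(60.9 + 75) = -0.104
|Γ|² = 0.0108
P_refl = |Γ|²·P_inc = 1.06 W, P_del = (1 − |Γ|²)·P_inc = 97.4 W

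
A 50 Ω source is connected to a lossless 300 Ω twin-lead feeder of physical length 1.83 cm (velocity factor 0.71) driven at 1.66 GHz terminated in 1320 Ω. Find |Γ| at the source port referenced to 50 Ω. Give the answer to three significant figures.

|Γ| ≈ 0.84

λ = v/f = 0.71·c / 1.66 GHz = 0.128 m
βl = 2π·l/λ = 2π × 0.143 = 51.3°
tan(βl) = 1.25
Z_in = Z_0·(Z_L + jZ_0·tanβl)/(Z_0 + jZ_L·tanβl) = 108 − j220 Ω
Γ_s = (Z_in − Z_s)/(Z_in + Z_s) = (58.2 − j220)/(158 − j220), |Γ_s| = 0.84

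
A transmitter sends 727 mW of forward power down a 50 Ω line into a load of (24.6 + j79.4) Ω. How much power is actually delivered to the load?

P_delivered ≈ 301 mW

|Γ| = |(-25.4 + j79.4)/(74.6 + j79.4)| = 0.765
|Γ|² = 0.585
P_refl = |Γ|²·P_inc = 426 mW, P_del = (1 − |Γ|²)·P_inc = 301 mW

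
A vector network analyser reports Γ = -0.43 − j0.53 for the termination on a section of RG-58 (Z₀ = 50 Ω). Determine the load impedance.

Z_L ≈ 11.5 − j22.8 Ω

Z_L = Z_0·(1 + Γ)/(1 − Γ) = 50·(0.57 − j0.53)/(1.43 + j0.53)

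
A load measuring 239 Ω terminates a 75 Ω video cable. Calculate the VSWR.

VSWR ≈ 3.19

For a purely resistive load, VSWR = R_L/Z_0 or Z_0/R_L (whichever > 1) = 239/75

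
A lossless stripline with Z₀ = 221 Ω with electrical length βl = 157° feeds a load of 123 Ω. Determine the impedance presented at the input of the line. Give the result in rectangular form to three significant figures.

tan(βl) = tan(157°) = -0.424
Z_in = Z_0·(Z_L + jZ_0·tanβl)/(Z_0 + jZ_L·tanβl)
     = 221·(123 − j93.8)/(221 − j52.2)

Z_in ≈ 137 − j61.3 Ω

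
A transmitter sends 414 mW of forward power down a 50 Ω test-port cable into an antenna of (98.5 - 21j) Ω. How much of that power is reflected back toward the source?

P_reflected ≈ 51.4 mW

|Γ| = |(48.5 − j21)/(148.5 − j21)| = 0.352
|Γ|² = 0.124
P_refl = |Γ|²·P_inc = 51.4 mW, P_del = (1 − |Γ|²)·P_inc = 363 mW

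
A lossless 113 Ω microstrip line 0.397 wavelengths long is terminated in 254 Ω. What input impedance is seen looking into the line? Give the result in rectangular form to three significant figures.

Z_in ≈ 103 + j89.1 Ω

βl = 2π × 0.397 = 143°
tan(βl) = tan(143°) = -0.756
Z_in = Z_0·(Z_L + jZ_0·tanβl)/(Z_0 + jZ_L·tanβl)
     = 113·(254 − j85.4)/(113 − j192)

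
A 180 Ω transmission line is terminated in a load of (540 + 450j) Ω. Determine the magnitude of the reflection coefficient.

Γ = (Z_L − Z_0)/(Z_L + Z_0) = (360 + j450)/(720 + j450)
|Γ| = 576/849

|Γ| ≈ 0.679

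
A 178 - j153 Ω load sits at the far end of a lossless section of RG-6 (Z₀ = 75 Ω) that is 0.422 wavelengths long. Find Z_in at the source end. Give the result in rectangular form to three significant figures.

Z_in ≈ 142 + j150 Ω

βl = 2π × 0.422 = 152°
tan(βl) = tan(152°) = -0.534
Z_in = Z_0·(Z_L + jZ_0·tanβl)/(Z_0 + jZ_L·tanβl)
     = 75·(178 − j193)/(-6.63 − j95)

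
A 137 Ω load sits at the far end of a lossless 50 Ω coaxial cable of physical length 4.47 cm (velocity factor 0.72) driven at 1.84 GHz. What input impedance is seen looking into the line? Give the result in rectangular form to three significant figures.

λ = v/f = 0.72·c / 1.84 GHz = 0.117 m
βl = 2π·l/λ = 2π × 0.381 = 137°
tan(βl) = tan(137°) = -0.93
Z_in = Z_0·(Z_L + jZ_0·tanβl)/(Z_0 + jZ_L·tanβl)
     = 50·(137 − j46.5)/(50 − j127)

Z_in ≈ 34.1 + j40.4 Ω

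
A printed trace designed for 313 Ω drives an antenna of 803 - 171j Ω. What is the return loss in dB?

Γ = (490 − j171)/(1116 − j171), |Γ| = 0.46
RL = −20·log₁₀|Γ| = −20·log₁₀(0.46)

RL ≈ 6.75 dB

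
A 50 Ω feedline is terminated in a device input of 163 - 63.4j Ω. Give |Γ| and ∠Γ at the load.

Γ = (Z_L − Z_0)/(Z_L + Z_0) = (113 − j63.4)/(213 − j63.4)
|Γ| = 130/222 = 0.583

Γ ≈ 0.583 ∠ -12.7°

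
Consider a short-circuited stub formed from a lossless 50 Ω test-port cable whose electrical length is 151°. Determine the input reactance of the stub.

X_in ≈ -27.7 Ω (capacitive)

tan(βl) = -0.554
For a short-circuited stub, Z_in = jZ_0·tan(βl)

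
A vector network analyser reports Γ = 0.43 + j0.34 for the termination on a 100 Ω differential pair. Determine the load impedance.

Z_L = Z_0·(1 + Γ)/(1 − Γ) = 100·(1.43 + j0.34)/(0.57 − j0.34)

Z_L ≈ 159 + j154 Ω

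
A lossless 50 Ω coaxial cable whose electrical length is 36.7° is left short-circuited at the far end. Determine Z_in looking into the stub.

Z_in ≈ +j37.3 Ω

tan(βl) = 0.745
For a short-circuited stub, Z_in = jZ_0·tan(βl)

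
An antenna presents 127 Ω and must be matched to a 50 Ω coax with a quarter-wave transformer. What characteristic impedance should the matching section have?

Z_qwt ≈ 79.7 Ω

Z_qwt = √(Z_0·R_L) = √(50 × 127) = √6350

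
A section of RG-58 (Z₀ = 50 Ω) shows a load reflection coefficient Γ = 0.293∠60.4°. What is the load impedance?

Z_L ≈ 57.4 + j32 Ω

Z_L = Z_0·(1 + Γ)/(1 − Γ) = 50·(1.14 + j0.255)/(0.855 − j0.255)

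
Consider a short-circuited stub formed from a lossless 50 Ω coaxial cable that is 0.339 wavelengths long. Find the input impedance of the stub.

βl = 2π × 0.339 = 122°
tan(βl) = -1.6
For a short-circuited stub, Z_in = jZ_0·tan(βl)

Z_in ≈ −j79.9 Ω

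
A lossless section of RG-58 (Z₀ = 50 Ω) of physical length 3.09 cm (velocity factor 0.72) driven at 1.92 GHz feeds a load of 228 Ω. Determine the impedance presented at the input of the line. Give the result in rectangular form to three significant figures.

Z_in ≈ 11.2 + j7.43 Ω

λ = v/f = 0.72·c / 1.92 GHz = 0.113 m
βl = 2π·l/λ = 2π × 0.275 = 98.9°
tan(βl) = tan(98.9°) = -6.4
Z_in = Z_0·(Z_L + jZ_0·tanβl)/(Z_0 + jZ_L·tanβl)
     = 50·(228 − j320)/(50 − j1460)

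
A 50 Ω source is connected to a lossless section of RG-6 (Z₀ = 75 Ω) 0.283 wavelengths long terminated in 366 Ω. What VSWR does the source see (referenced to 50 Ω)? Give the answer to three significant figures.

VSWR ≈ 3.43

βl = 2π × 0.283 = 102°
tan(βl) = -4.75
Z_in = Z_0·(Z_L + jZ_0·tanβl)/(Z_0 + jZ_L·tanβl) = 16 + j15.1 Ω
Γ_s = (Z_in − Z_s)/(Z_in + Z_s) = (-34 + j15.1)/(66 + j15.1), |Γ_s| = 0.549
VSWR = (1 + |Γ_s|)/(1 − |Γ_s|)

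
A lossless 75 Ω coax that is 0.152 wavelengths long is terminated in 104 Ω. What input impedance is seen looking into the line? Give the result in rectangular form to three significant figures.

Z_in ≈ 64.4 − j20.2 Ω

βl = 2π × 0.152 = 54.7°
tan(βl) = tan(54.7°) = 1.41
Z_in = Z_0·(Z_L + jZ_0·tanβl)/(Z_0 + jZ_L·tanβl)
     = 75·(104 + j106)/(75 + j147)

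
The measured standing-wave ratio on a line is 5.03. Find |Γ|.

|Γ| ≈ 0.668

|Γ| = (S − 1)/(S + 1) = (5.03 − 1)/(5.03 + 1) = 4.03/6.03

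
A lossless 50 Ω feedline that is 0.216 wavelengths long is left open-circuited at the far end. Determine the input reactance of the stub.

X_in ≈ -10.8 Ω (capacitive)

βl = 2π × 0.216 = 77.8°
tan(βl) = 4.61
For an open-circuited stub, Z_in = −jZ_0·cot(βl) = −jZ_0/tan(βl)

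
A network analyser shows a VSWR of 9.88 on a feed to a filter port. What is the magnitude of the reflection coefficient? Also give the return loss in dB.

|Γ| ≈ 0.816; return loss ≈ 1.76 dB

|Γ| = (S − 1)/(S + 1) = (9.88 − 1)/(9.88 + 1) = 8.88/10.9
RL = −20·log₁₀|Γ| = −20·log₁₀(0.816)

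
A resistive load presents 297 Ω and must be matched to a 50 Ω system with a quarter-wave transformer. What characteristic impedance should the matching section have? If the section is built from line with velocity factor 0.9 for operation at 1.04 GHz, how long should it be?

Z_qwt ≈ 122 Ω; length ≈ 6.49 cm

Z_qwt = √(Z_0·R_L) = √(50 × 297) = √14850
λ = 0.9·c/f = 0.26 m, so l = λ/4 = 0.0649 m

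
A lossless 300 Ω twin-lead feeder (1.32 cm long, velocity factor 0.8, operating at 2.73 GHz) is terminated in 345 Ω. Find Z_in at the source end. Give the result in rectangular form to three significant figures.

λ = v/f = 0.8·c / 2.73 GHz = 0.0879 m
βl = 2π·l/λ = 2π × 0.15 = 54.1°
tan(βl) = tan(54.1°) = 1.38
Z_in = Z_0·(Z_L + jZ_0·tanβl)/(Z_0 + jZ_L·tanβl)
     = 300·(345 + j414)/(300 + j476)

Z_in ≈ 285 − j38 Ω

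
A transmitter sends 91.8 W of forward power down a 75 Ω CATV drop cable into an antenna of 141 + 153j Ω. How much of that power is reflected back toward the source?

|Γ| = |(66 + j153)/(216 + j153)| = 0.63
|Γ|² = 0.396
P_refl = |Γ|²·P_inc = 36.4 W, P_del = (1 − |Γ|²)·P_inc = 55.4 W

P_reflected ≈ 36.4 W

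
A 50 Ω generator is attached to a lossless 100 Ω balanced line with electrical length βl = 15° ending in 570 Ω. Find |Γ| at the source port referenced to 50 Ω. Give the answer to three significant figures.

tan(βl) = 0.268
Z_in = Z_0·(Z_L + jZ_0·tanβl)/(Z_0 + jZ_L·tanβl) = 183 − j253 Ω
Γ_s = (Z_in − Z_s)/(Z_in + Z_s) = (133 − j253)/(233 − j253), |Γ_s| = 0.831

|Γ| ≈ 0.831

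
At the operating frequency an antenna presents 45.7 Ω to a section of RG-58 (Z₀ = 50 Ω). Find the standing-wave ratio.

For a purely resistive load, VSWR = R_L/Z_0 or Z_0/R_L (whichever > 1) = 50/45.7

VSWR ≈ 1.09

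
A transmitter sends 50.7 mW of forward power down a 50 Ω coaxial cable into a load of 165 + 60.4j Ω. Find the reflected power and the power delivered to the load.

|Γ| = |(115 + j60.4)/(215 + j60.4)| = 0.582
|Γ|² = 0.338
P_refl = |Γ|²·P_inc = 17.2 mW, P_del = (1 − |Γ|²)·P_inc = 33.5 mW

P_reflected ≈ 17.2 mW; P_delivered ≈ 33.5 mW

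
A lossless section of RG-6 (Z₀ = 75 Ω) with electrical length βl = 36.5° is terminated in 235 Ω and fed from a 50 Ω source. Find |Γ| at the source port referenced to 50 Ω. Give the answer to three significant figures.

tan(βl) = 0.74
Z_in = Z_0·(Z_L + jZ_0·tanβl)/(Z_0 + jZ_L·tanβl) = 57 − j76.8 Ω
Γ_s = (Z_in − Z_s)/(Z_in + Z_s) = (7.04 − j76.8)/(107 − j76.8), |Γ_s| = 0.585

|Γ| ≈ 0.585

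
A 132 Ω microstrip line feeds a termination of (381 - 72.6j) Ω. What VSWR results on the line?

Γ = (Z_L − Z_0)/(Z_L + Z_0) = (249 − j72.6)/(513 − j72.6)
|Γ| = 259/518 = 0.501
VSWR = (1 + |Γ|)/(1 − |Γ|) = 1.5/0.499

VSWR ≈ 3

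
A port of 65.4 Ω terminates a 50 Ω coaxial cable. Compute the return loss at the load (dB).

Γ = (65.4 − 50)/(65.4 + 50) = 0.133
RL = −20·log₁₀|Γ| = −20·log₁₀(0.133)

RL ≈ 17.5 dB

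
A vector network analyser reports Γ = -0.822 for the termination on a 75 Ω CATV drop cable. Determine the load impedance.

Z_L = Z_0·(1 + Γ)/(1 − Γ) = 75·(0.178)/(1.82)

Z_L ≈ 7.33 Ω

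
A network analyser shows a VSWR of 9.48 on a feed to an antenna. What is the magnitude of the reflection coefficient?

|Γ| ≈ 0.809

|Γ| = (S − 1)/(S + 1) = (9.48 − 1)/(9.48 + 1) = 8.48/10.5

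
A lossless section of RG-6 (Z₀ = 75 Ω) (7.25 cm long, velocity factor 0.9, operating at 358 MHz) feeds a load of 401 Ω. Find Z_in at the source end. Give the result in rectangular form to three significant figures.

Z_in ≈ 40.5 − j97.7 Ω

λ = v/f = 0.9·c / 358 MHz = 0.754 m
βl = 2π·l/λ = 2π × 0.0961 = 34.6°
tan(βl) = tan(34.6°) = 0.69
Z_in = Z_0·(Z_L + jZ_0·tanβl)/(Z_0 + jZ_L·tanβl)
     = 75·(401 + j51.8)/(75 + j277)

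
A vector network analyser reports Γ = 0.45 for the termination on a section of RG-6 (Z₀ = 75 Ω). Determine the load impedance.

Z_L = Z_0·(1 + Γ)/(1 − Γ) = 75·(1.45)/(0.55)

Z_L ≈ 198 Ω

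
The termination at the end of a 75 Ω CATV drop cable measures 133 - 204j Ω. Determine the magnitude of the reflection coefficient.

Γ = (Z_L − Z_0)/(Z_L + Z_0) = (58 − j204)/(208 − j204)
|Γ| = 212/291

|Γ| ≈ 0.728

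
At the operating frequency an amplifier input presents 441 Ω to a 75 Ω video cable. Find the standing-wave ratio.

Γ = (441 − 75)/(441 + 75) = 0.709
VSWR = (1 + 0.709)/(1 − 0.709)

VSWR ≈ 5.88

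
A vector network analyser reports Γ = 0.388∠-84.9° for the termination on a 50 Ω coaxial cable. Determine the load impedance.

Z_L = Z_0·(1 + Γ)/(1 − Γ) = 50·(1.03 − j0.386)/(0.966 + j0.386)

Z_L ≈ 39.3 − j35.7 Ω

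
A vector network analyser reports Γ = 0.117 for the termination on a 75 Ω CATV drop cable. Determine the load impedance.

Z_L = Z_0·(1 + Γ)/(1 − Γ) = 75·(1.12)/(0.883)

Z_L ≈ 94.9 Ω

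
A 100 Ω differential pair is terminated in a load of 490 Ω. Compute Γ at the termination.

Γ = 0.661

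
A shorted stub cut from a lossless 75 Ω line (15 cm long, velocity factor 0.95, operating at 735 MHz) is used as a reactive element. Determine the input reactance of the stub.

λ = v/f = 0.95·c / 735 MHz = 0.388 m
βl = 2π·l/λ = 2π × 0.387 = 139°
tan(βl) = -0.861
For a shorted stub, Z_in = jZ_0·tan(βl)

X_in ≈ -64.6 Ω (capacitive)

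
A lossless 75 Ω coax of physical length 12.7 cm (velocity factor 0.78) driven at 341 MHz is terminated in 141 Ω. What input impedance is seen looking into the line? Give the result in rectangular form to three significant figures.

Z_in ≈ 45 − j22.1 Ω

λ = v/f = 0.78·c / 341 MHz = 0.686 m
βl = 2π·l/λ = 2π × 0.185 = 66.6°
tan(βl) = tan(66.6°) = 2.31
Z_in = Z_0·(Z_L + jZ_0·tanβl)/(Z_0 + jZ_L·tanβl)
     = 75·(141 + j174)/(75 + j326)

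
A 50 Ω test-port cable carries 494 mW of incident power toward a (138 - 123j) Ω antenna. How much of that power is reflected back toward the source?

P_reflected ≈ 224 mW

|Γ| = |(88 − j123)/(188 − j123)| = 0.673
|Γ|² = 0.453
P_refl = |Γ|²·P_inc = 224 mW, P_del = (1 − |Γ|²)·P_inc = 270 mW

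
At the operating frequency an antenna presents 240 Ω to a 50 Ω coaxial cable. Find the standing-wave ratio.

For a purely resistive load, VSWR = R_L/Z_0 or Z_0/R_L (whichever > 1) = 240/50

VSWR ≈ 4.8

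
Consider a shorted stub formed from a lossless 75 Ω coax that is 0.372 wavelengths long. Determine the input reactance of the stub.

βl = 2π × 0.372 = 134°
tan(βl) = -1.04
For a shorted stub, Z_in = jZ_0·tan(βl)

X_in ≈ -77.9 Ω (capacitive)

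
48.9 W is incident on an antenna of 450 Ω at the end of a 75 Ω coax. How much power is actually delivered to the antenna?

Γ = (450 − 75)/(450 + 75) = 0.714
|Γ|² = 0.51
P_refl = |Γ|²·P_inc = 24.9 W, P_del = (1 − |Γ|²)·P_inc = 24 W

P_delivered ≈ 24 W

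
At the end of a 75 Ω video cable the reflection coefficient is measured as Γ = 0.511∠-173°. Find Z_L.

Z_L ≈ 24.4 − j4.11 Ω

Z_L = Z_0·(1 + Γ)/(1 − Γ) = 75·(0.493 − j0.0623)/(1.51 + j0.0623)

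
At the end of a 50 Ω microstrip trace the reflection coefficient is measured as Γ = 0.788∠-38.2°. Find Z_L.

Z_L = Z_0·(1 + Γ)/(1 − Γ) = 50·(1.62 − j0.487)/(0.381 + j0.487)

Z_L ≈ 49.6 − j127 Ω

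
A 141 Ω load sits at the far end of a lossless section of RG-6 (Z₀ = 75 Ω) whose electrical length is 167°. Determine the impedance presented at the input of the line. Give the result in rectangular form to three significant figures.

tan(βl) = tan(167°) = -0.231
Z_in = Z_0·(Z_L + jZ_0·tanβl)/(Z_0 + jZ_L·tanβl)
     = 75·(141 − j17.3)/(75 − j32.6)

Z_in ≈ 125 + j36.9 Ω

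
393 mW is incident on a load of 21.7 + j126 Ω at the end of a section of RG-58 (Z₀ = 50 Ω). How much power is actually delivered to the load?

P_delivered ≈ 81.2 mW

|Γ| = |(-28.3 + j126)/(71.7 + j126)| = 0.891
|Γ|² = 0.793
P_refl = |Γ|²·P_inc = 312 mW, P_del = (1 − |Γ|²)·P_inc = 81.2 mW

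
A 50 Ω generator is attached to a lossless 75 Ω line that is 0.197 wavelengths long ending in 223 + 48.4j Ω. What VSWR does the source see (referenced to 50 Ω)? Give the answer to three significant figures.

VSWR ≈ 2.55

βl = 2π × 0.197 = 70.9°
tan(βl) = 2.89
Z_in = Z_0·(Z_L + jZ_0·tanβl)/(Z_0 + jZ_L·tanβl) = 28 − j28.8 Ω
Γ_s = (Z_in − Z_s)/(Z_in + Z_s) = (-22 − j28.8)/(78 − j28.8), |Γ_s| = 0.436
VSWR = (1 + |Γ_s|)/(1 − |Γ_s|)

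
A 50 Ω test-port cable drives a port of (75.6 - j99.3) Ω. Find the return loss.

RL ≈ 3.87 dB

Γ = (25.6 − j99.3)/(125.6 − j99.3), |Γ| = 0.64
RL = −20·log₁₀|Γ| = −20·log₁₀(0.64)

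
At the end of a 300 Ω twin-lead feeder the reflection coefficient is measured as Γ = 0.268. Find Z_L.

Z_L = Z_0·(1 + Γ)/(1 − Γ) = 300·(1.27)/(0.732)

Z_L ≈ 520 Ω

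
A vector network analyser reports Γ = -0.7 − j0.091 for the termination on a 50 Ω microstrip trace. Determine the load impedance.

Z_L ≈ 8.66 − j3.14 Ω

Z_L = Z_0·(1 + Γ)/(1 − Γ) = 50·(0.3 − j0.091)/(1.7 + j0.091)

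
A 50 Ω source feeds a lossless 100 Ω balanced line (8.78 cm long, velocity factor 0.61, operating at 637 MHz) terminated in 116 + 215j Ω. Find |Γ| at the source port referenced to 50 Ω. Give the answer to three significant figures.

|Γ| ≈ 0.49

λ = v/f = 0.61·c / 637 MHz = 0.287 m
βl = 2π·l/λ = 2π × 0.306 = 110°
tan(βl) = -2.74
Z_in = Z_0·(Z_L + jZ_0·tanβl)/(Z_0 + jZ_L·tanβl) = 17.1 − j0.703 Ω
Γ_s = (Z_in − Z_s)/(Z_in + Z_s) = (-32.9 − j0.703)/(67.1 − j0.703), |Γ_s| = 0.49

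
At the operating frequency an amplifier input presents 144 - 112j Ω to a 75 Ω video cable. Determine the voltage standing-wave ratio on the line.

Γ = (Z_L − Z_0)/(Z_L + Z_0) = (69 − j112)/(219 − j112)
|Γ| = 132/246 = 0.535
VSWR = (1 + |Γ|)/(1 − |Γ|) = 1.53/0.465

VSWR ≈ 3.3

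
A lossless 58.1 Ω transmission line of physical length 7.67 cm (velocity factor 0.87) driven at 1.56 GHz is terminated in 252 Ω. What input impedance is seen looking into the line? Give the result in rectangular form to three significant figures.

Z_in ≈ 115 + j118 Ω

λ = v/f = 0.87·c / 1.56 GHz = 0.167 m
βl = 2π·l/λ = 2π × 0.458 = 165°
tan(βl) = tan(165°) = -0.267
Z_in = Z_0·(Z_L + jZ_0·tanβl)/(Z_0 + jZ_L·tanβl)
     = 58.1·(252 − j15.5)/(58.1 − j67.3)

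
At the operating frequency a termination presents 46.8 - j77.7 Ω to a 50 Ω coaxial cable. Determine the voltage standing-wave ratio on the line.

Γ = (Z_L − Z_0)/(Z_L + Z_0) = (-3.2 − j77.7)/(96.8 − j77.7)
|Γ| = 77.8/124 = 0.627
VSWR = (1 + |Γ|)/(1 − |Γ|) = 1.63/0.373

VSWR ≈ 4.35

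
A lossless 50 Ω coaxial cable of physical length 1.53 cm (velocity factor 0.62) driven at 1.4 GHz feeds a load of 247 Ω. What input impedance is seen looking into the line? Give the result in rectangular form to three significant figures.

Z_in ≈ 21.9 − j51.6 Ω

λ = v/f = 0.62·c / 1.4 GHz = 0.133 m
βl = 2π·l/λ = 2π × 0.115 = 41.5°
tan(βl) = tan(41.5°) = 0.883
Z_in = Z_0·(Z_L + jZ_0·tanβl)/(Z_0 + jZ_L·tanβl)
     = 50·(247 + j44.2)/(50 + j218)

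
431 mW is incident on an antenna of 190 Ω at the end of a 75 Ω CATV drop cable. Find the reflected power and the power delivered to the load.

P_reflected ≈ 81.2 mW; P_delivered ≈ 350 mW

Γ = (190 − 75)/(190 + 75) = 0.434
|Γ|² = 0.188
P_refl = |Γ|²·P_inc = 81.2 mW, P_del = (1 − |Γ|²)·P_inc = 350 mW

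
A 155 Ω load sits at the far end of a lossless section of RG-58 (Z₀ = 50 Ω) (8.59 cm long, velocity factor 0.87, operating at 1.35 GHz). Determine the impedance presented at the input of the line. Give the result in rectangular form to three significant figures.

Z_in ≈ 77 + j68.9 Ω

λ = v/f = 0.87·c / 1.35 GHz = 0.193 m
βl = 2π·l/λ = 2π × 0.444 = 160°
tan(βl) = tan(160°) = -0.365
Z_in = Z_0·(Z_L + jZ_0·tanβl)/(Z_0 + jZ_L·tanβl)
     = 50·(155 − j18.2)/(50 − j56.6)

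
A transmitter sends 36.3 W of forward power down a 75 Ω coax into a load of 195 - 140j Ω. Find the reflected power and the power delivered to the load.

|Γ| = |(120 − j140)/(270 − j140)| = 0.606
|Γ|² = 0.368
P_refl = |Γ|²·P_inc = 13.3 W, P_del = (1 − |Γ|²)·P_inc = 23 W

P_reflected ≈ 13.3 W; P_delivered ≈ 23 W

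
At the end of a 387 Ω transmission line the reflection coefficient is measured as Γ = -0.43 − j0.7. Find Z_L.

Z_L ≈ 49.6 − j214 Ω

Z_L = Z_0·(1 + Γ)/(1 − Γ) = 387·(0.57 − j0.7)/(1.43 + j0.7)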